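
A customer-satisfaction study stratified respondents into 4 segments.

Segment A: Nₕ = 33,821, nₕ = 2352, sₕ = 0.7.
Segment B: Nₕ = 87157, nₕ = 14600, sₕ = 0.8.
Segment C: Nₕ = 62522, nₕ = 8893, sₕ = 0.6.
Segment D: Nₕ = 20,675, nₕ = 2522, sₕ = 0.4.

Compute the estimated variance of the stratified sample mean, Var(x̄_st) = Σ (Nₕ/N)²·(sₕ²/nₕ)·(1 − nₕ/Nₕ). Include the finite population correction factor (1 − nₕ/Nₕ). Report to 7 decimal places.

0.0000158

N = 204175; Wₕ = Nₕ/N.
segment A: (33821/204175)²·0.7²/2352·(1 − 2352/33821) = 0.0000053189
segment B: (87157/204175)²·0.8²/14600·(1 − 14600/87157) = 0.0000066497
segment C: (62522/204175)²·0.6²/8893·(1 − 8893/62522) = 0.0000032560
segment D: (20675/204175)²·0.4²/2522·(1 − 2522/20675) = 0.0000005712
Sum = 0.0000157958 → 0.0000158.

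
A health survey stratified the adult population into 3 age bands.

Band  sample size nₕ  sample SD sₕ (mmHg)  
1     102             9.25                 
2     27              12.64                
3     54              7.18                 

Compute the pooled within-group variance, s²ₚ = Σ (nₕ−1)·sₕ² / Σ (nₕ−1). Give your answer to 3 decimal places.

86.267

Degrees of freedom: 101 + 26 + 53 = 180.
Σ(nₕ−1)sₕ² = 101·85.5625 + 26·159.7696 + 53·51.5524 = 15528.0993.
s²ₚ = 15528.0993 / 180 = 86.26722... → 86.267.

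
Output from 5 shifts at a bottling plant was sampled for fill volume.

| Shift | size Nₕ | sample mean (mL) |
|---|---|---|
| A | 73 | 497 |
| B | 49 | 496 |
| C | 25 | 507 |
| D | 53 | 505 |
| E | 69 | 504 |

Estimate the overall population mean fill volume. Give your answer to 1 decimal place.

501.1

N = 73 + 49 + 25 + 53 + 69 = 269.
Weight each subgroup mean by Nₕ/N and sum.
Σ Nₕx̄ₕ = 73·497 + 49·496 + 25·507 + 53·505 + 69·504 = 36281 + 24304 + 12675 + 26765 + 34776 = 134801.
Divide by N: 134801 / 269 = 501.119... → 501.1.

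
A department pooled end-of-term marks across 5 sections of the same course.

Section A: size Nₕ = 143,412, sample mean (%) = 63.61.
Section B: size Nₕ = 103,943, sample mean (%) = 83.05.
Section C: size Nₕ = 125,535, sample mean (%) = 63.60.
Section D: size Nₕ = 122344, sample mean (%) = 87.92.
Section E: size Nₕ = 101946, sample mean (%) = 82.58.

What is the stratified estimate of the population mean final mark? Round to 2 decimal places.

N = 143412 + 103943 + 125535 + 122344 + 101946 = 597180.
Overall mean = Σ (Nₕ/N)·x̄ₕ — weight by population share, not a simple average.
Σ Nₕx̄ₕ = 143412·63.61 + 103943·83.05 + 125535·63.60 + 122344·87.92 + 101946·82.58 = 9122437.32 + 8632466.15 + 7984026 + 10756484.48 + 8418700.68 = 44914114.63.
Divide by N: 44914114.63 / 597180 = 75.2103... → 75.21.

75.21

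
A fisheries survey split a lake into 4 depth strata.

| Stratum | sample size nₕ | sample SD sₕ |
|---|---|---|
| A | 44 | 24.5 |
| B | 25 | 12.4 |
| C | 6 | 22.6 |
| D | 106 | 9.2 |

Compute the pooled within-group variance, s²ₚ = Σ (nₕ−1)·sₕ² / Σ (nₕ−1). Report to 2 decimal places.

Degrees of freedom: 43 + 24 + 5 + 105 = 177.
Σ(nₕ−1)sₕ² = 43·600.25 + 24·153.76 + 5·510.76 + 105·84.64 = 40941.99.
s²ₚ = 40941.99 / 177 = 231.3107... → 231.31.

231.31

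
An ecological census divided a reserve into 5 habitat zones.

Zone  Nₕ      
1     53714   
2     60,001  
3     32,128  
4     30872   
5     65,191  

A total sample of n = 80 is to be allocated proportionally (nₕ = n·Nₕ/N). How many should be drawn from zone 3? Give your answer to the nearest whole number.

N = 53714 + 60001 + 32128 + 30872 + 65191 = 241906.
n_3 = 80·32128/241906 = 10.625... → 11.

11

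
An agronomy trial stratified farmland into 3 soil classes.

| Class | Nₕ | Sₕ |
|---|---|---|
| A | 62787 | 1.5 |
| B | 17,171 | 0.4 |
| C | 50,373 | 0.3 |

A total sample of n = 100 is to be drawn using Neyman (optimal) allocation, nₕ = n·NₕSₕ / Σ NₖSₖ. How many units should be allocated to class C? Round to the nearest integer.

Σ NₕSₕ = 62787·1.5 + 17171·0.4 + 50373·0.3 = 116160.8.
Share for C: 15111.9/116160.8 = 0.13009.
n_C = 100 × 0.13009 = 13.009... → 13.

13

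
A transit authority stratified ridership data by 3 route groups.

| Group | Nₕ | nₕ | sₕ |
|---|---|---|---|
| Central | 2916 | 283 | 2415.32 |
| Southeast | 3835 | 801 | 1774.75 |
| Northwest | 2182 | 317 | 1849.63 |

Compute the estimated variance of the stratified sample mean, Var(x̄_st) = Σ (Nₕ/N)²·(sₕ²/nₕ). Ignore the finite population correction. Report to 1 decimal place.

N = 8933; Wₕ = Nₕ/N.
group Central: (2916/8933)²·2415.32²/283 = 2196.5611
group Southeast: (3835/8933)²·1774.75²/801 = 724.7328
group Northwest: (2182/8933)²·1849.63²/317 = 643.9102
Sum = 3565.2041 → 3565.2.

3565.2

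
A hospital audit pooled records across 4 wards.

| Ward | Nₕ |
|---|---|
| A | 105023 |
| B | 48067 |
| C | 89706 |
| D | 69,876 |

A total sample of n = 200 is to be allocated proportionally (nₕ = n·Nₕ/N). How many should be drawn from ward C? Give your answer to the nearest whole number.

57

N = 105023 + 48067 + 89706 + 69876 = 312672.
n_C = 200·89706/312672 = 57.380... → 57.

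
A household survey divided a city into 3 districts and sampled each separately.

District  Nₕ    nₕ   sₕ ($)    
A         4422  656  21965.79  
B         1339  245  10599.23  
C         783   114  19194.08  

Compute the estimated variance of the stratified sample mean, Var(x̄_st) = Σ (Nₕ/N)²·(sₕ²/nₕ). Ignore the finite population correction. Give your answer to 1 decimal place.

N = 6544. Term for each stratum: Wₕ²sₕ²/nₕ.
Var(x̄_st) = 335846.4100 + 19198.0501 + 46266.5049 = 401310.9650 → 401311.0.

401311.0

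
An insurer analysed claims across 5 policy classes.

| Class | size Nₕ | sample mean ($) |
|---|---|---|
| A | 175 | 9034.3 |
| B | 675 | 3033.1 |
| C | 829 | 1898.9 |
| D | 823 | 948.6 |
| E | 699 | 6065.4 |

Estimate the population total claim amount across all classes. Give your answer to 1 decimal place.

10222945.5

A: 175·9034.3 = 1581002.5
B: 675·3033.1 = 2047342.5
C: 829·1898.9 = 1574188.1
D: 823·948.6 = 780697.8
E: 699·6065.4 = 4239714.6
τ̂ = Σ Nₕx̄ₕ = 10222945.5.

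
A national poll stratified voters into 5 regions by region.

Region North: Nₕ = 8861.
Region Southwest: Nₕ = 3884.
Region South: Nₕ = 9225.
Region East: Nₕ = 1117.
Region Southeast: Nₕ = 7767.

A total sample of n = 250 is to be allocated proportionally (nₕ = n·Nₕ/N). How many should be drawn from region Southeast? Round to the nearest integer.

63

N = 8861 + 3884 + 9225 + 1117 + 7767 = 30854.
n_Southeast = 250·7767/30854 = 62.933... → 63.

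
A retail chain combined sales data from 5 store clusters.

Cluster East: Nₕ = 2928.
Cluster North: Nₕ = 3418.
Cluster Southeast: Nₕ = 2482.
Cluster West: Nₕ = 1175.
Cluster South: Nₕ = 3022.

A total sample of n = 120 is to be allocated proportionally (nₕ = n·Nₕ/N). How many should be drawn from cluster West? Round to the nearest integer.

N = 2928 + 3418 + 2482 + 1175 + 3022 = 13025.
n_West = 120·1175/13025 = 10.825... → 11.

11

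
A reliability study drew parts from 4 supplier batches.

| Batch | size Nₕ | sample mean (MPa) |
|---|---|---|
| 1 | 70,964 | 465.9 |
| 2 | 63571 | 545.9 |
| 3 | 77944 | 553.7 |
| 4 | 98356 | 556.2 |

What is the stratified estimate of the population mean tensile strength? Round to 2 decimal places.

N = 70964 + 63571 + 77944 + 98356 = 310835.
The stratified mean weights each stratum mean by its population share Nₕ/N.
Σ Nₕx̄ₕ = 70964·465.9 + 63571·545.9 + 77944·553.7 + 98356·556.2 = 33062127.6 + 34703408.9 + 43157592.8 + 54705607.2 = 165628736.5.
Divide by N: 165628736.5 / 310835 = 532.8510... → 532.85.

532.85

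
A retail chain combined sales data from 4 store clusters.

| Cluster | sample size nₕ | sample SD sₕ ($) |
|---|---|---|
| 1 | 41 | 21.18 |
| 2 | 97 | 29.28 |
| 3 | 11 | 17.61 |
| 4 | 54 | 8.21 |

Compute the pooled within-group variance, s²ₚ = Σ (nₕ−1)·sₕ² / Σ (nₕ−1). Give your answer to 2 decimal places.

537.29

Degrees of freedom: 40 + 96 + 10 + 53 = 199.
Σ(nₕ−1)sₕ² = 40·448.5924 + 96·857.3184 + 10·310.1121 + 53·67.4041 = 106919.8007.
s²ₚ = 106919.8007 / 199 = 537.2854... → 537.29.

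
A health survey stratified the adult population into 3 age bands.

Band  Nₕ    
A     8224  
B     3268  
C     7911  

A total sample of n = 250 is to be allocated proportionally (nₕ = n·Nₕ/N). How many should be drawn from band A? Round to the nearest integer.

106

Share of band A = 8224/19403 = 0.42385.
Allocate 250 × 0.42385 = 105.963... → 106.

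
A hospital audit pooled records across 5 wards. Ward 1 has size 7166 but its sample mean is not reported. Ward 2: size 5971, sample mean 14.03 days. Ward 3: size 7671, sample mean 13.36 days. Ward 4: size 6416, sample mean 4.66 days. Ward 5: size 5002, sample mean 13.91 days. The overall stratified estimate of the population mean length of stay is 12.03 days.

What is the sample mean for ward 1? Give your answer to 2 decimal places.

N = 7166 + 5971 + 7671 + 6416 + 5002 = 32226.
Overall total = μ·N = 12.03·32226 = 387678.78.
Subtract the known strata: 5971·14.03 + 7671·13.36 + 6416·4.66 + 5002·13.91 = 285734.07.
Remaining total for ward 1: 387678.78 − 285734.07 = 101944.71.
Divide by its size: 101944.71 / 7166 = 14.2262... → 14.23.

14.23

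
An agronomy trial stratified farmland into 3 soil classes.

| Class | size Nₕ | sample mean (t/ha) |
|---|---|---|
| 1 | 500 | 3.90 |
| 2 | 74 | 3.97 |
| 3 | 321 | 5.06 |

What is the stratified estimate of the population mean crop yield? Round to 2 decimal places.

4.32

x̄_st = (Σ Nₕx̄ₕ) / (Σ Nₕ) = (500·3.90 + 74·3.97 + 321·5.06) / 895
= 3868.04 / 895 = 4.3218... → 4.32.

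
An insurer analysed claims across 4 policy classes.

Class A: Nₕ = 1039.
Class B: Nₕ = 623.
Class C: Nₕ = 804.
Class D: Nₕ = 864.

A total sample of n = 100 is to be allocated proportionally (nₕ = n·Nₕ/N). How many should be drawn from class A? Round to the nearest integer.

Share of class A = 1039/3330 = 0.31201.
Allocate 100 × 0.31201 = 31.201... → 31.

31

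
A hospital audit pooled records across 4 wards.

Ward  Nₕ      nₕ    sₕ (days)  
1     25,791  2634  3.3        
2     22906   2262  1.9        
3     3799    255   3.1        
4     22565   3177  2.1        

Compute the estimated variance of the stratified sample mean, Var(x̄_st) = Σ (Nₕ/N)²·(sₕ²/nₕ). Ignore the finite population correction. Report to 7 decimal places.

N = 75061; Wₕ = Nₕ/N.
ward 1: (25791/75061)²·3.3²/2634 = 0.0004881123
ward 2: (22906/75061)²·1.9²/2262 = 0.0001486225
ward 3: (3799/75061)²·3.1²/255 = 0.0000965368
ward 4: (22565/75061)²·2.1²/3177 = 0.0001254479
Sum = 0.0008587195 → 0.0008587.

0.0008587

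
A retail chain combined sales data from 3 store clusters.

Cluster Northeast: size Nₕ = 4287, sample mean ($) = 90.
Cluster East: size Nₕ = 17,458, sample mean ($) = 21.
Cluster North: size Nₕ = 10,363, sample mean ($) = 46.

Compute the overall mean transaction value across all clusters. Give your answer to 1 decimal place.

N = 4287 + 17458 + 10363 = 32108.
Weight each subgroup mean by Nₕ/N and sum.
Σ Nₕx̄ₕ = 4287·90 + 17458·21 + 10363·46 = 385830 + 366618 + 476698 = 1229146.
Divide by N: 1229146 / 32108 = 38.282... → 38.3.

38.3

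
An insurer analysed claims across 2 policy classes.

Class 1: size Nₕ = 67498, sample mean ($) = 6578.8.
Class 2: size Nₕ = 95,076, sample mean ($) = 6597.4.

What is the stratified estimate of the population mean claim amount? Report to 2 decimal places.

N = 162574; weights Wₕ = Nₕ/N = (0.4152, 0.5848).
x̄_st = Σ Wₕ·x̄ₕ = 0.4152·6578.8 + 0.5848·6597.4 ≈ 6589.6776...
→ 6589.68.

6589.68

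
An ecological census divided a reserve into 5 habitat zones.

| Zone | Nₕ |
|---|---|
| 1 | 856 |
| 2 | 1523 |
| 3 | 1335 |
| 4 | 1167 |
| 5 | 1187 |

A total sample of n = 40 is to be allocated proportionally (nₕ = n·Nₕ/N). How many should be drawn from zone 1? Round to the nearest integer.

6

Share of zone 1 = 856/6068 = 0.14107.
Allocate 40 × 0.14107 = 5.643... → 6.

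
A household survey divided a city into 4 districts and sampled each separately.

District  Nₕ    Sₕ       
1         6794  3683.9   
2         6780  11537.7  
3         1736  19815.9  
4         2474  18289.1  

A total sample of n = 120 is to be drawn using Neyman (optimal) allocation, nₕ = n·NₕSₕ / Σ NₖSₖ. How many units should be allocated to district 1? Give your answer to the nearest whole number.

Σ NₕSₕ = 6794·3683.9 + 6780·11537.7 + 1736·19815.9 + 2474·18289.1 = 182901658.4.
Share for 1: 25028416.6/182901658.4 = 0.13684.
n_1 = 120 × 0.13684 = 16.421... → 16.

16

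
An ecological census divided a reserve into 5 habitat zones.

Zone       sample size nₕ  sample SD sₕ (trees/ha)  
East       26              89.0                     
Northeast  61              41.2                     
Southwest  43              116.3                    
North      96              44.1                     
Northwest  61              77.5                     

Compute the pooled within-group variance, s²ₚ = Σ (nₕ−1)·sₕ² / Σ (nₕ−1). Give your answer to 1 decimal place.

Degrees of freedom: 25 + 60 + 42 + 95 + 60 = 282.
Σ(nₕ−1)sₕ² = 25·7921 + 60·1697.44 + 42·13525.69 + 95·1944.81 + 60·6006.25 = 1413082.33.
s²ₚ = 1413082.33 / 282 = 5010.930... → 5010.9.

5010.9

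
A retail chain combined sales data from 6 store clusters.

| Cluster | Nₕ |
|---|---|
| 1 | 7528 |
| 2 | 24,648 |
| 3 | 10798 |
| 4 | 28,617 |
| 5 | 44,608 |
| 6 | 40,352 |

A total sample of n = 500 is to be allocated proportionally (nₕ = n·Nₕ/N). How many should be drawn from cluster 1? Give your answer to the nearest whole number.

Share of cluster 1 = 7528/156551 = 0.04809.
Allocate 500 × 0.04809 = 24.043... → 24.

24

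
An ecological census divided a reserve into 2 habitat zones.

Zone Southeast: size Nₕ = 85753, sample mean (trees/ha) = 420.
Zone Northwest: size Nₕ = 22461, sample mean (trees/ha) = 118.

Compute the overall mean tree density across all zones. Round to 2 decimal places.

357.32

N = 108214; weights Wₕ = Nₕ/N = (0.7924, 0.2076).
x̄_st = Σ Wₕ·x̄ₕ = 0.7924·420 + 0.2076·118 ≈ 357.3166...
→ 357.32.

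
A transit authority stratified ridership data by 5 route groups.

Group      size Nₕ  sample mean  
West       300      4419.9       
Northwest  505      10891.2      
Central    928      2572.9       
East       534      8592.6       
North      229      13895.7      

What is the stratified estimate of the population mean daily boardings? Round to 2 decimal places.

6804.58

x̄_st = (Σ Nₕx̄ₕ) / (Σ Nₕ) = (300·4419.9 + 505·10891.2 + 928·2572.9 + 534·8592.6 + 229·13895.7) / 2496
= 16984240.9 / 2496 = 6804.5837... → 6804.58.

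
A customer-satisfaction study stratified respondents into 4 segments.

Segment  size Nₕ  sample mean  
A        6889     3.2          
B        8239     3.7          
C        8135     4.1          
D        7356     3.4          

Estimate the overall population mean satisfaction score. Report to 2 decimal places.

x̄_st = (Σ Nₕx̄ₕ) / (Σ Nₕ) = (6889·3.2 + 8239·3.7 + 8135·4.1 + 7356·3.4) / 30619
= 110893 / 30619 = 3.6217... → 3.62.

3.62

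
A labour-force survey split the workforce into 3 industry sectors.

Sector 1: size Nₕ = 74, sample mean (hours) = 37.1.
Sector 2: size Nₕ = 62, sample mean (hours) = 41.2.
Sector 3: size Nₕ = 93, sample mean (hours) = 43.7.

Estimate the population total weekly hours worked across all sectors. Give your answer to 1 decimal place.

9363.9

Population total = Σ Nₕ·x̄ₕ (each stratum's size times its mean).
74·37.1 + 62·41.2 + 93·43.7 = 2745.4 + 2554.4 + 4064.1 = 9363.9.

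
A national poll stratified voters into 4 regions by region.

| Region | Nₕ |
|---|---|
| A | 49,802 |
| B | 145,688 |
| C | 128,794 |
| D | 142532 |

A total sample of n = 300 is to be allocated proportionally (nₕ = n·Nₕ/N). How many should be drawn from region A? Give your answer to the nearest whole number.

Share of region A = 49802/466816 = 0.10668.
Allocate 300 × 0.10668 = 32.005... → 32.

32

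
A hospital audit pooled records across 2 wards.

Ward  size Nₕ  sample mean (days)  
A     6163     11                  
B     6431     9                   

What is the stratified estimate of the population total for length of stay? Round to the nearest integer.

Estimate total by summing Nₕ·x̄ₕ over strata.
6163·11 + 6431·9 = 67793 + 57879 = 125672.

125672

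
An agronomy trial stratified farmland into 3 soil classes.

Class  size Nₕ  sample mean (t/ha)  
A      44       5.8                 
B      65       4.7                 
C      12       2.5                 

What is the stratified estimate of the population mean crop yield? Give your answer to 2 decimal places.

N = 121; weights Wₕ = Nₕ/N = (0.3636, 0.5372, 0.0992).
x̄_st = Σ Wₕ·x̄ₕ = 0.3636·5.8 + 0.5372·4.7 + 0.0992·2.5 ≈ 4.8818...
→ 4.88.

4.88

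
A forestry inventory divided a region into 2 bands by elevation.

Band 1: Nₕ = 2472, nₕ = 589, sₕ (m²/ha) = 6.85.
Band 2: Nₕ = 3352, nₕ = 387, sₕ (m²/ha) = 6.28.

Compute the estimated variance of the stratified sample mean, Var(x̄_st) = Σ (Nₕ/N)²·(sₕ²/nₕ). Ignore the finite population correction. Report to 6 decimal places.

N = 5824; Wₕ = Nₕ/N.
band 1: (2472/5824)²·6.85²/589 = 0.014352252
band 2: (3352/5824)²·6.28²/387 = 0.033757759
Sum = 0.048110011 → 0.048110.

0.048110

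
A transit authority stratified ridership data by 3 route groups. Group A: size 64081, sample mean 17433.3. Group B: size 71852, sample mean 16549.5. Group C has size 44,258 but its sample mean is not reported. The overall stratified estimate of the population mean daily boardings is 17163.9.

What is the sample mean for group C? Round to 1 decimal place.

N = 64081 + 71852 + 44258 = 180191.
Overall total = μ·N = 17163.9·180191 = 3092780304.9.
Subtract the known strata: 64081·17433.3 + 71852·16549.5 = 2306257971.3.
Remaining total for group C: 3092780304.9 − 2306257971.3 = 786522333.6.
Divide by its size: 786522333.6 / 44258 = 17771.303... → 17771.3.

17771.3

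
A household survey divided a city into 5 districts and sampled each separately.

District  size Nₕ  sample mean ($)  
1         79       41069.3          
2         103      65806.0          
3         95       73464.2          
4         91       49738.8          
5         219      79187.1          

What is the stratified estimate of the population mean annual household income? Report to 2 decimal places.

N = 79 + 103 + 95 + 91 + 219 = 587.
Overall mean = Σ (Nₕ/N)·x̄ₕ — weight by population share, not a simple average.
Σ Nₕx̄ₕ = 79·41069.3 + 103·65806.0 + 95·73464.2 + 91·49738.8 + 219·79187.1 = 3244474.7 + 6778018 + 6979099 + 4526230.8 + 17341974.9 = 38869797.4.
Divide by N: 38869797.4 / 587 = 66217.7128... → 66217.71.

66217.71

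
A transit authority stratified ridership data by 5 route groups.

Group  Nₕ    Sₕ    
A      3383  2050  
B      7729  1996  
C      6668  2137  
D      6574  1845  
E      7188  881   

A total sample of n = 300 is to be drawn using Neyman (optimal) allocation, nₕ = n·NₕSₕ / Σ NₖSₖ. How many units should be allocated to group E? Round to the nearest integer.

Σ NₕSₕ = 3383·2050 + 7729·1996 + 6668·2137 + 6574·1845 + 7188·881 = 55073408.
Share for E: 6332628/55073408 = 0.11499.
n_E = 300 × 0.11499 = 34.496... → 34.

34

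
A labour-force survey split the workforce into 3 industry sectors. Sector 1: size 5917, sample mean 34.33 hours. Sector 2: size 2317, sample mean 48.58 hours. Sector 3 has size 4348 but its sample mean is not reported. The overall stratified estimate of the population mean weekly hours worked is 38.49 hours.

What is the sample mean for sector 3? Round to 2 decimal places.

38.77

N = 5917 + 2317 + 4348 = 12582.
Overall total = μ·N = 38.49·12582 = 484281.18.
Subtract the known strata: 5917·34.33 + 2317·48.58 = 315690.47.
Remaining total for sector 3: 484281.18 − 315690.47 = 168590.71.
Divide by its size: 168590.71 / 4348 = 38.7743... → 38.77.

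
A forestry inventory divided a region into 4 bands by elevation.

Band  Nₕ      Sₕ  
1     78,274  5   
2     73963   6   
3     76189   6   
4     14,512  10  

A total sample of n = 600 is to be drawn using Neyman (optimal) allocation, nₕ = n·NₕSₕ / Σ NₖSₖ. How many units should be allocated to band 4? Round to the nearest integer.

61

Σ NₕSₕ = 78274·5 + 73963·6 + 76189·6 + 14512·10 = 1437402.
Share for 4: 145120/1437402 = 0.10096.
n_4 = 600 × 0.10096 = 60.576... → 61.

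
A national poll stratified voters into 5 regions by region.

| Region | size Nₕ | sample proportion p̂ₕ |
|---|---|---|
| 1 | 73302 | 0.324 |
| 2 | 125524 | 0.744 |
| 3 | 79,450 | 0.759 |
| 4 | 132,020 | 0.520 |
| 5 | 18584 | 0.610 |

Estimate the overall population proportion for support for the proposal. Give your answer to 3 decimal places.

0.600

Wₕ = Nₕ/N with N = 428880: 0.1709, 0.2927, 0.1852, 0.3078, 0.0433.
p̂_st = 0.1709·0.324 + 0.2927·0.744 + 0.1852·0.759 + 0.3078·0.520 + 0.0433·0.610 ≈ 0.60024... → 0.600.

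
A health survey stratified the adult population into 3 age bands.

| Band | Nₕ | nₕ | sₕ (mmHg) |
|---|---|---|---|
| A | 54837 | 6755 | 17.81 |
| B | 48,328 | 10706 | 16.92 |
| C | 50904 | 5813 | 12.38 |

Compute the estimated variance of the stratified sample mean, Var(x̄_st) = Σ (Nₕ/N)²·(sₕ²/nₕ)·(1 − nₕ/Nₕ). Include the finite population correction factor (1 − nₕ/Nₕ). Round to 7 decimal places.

N = 154069; Wₕ = Nₕ/N.
band A: (54837/154069)²·17.81²/6755·(1 − 6755/54837) = 0.0052158869
band B: (48328/154069)²·16.92²/10706·(1 − 10706/48328) = 0.0020482533
band C: (50904/154069)²·12.38²/5813·(1 − 5813/50904) = 0.0025494836
Sum = 0.0098136238 → 0.0098136.

0.0098136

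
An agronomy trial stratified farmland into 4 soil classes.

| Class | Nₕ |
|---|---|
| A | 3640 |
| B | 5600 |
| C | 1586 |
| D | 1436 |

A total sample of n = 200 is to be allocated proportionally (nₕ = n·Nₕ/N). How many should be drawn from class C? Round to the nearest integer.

26

N = 3640 + 5600 + 1586 + 1436 = 12262.
n_C = 200·1586/12262 = 25.869... → 26.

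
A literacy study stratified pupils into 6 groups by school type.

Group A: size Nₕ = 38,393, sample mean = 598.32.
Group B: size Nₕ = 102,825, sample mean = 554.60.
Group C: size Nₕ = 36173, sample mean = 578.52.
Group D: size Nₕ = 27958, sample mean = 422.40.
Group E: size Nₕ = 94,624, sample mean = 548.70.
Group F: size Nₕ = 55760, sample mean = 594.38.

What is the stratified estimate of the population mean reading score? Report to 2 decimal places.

N = 355733; weights Wₕ = Nₕ/N = (0.1079, 0.2891, 0.1017, 0.0786, 0.2660, 0.1567).
x̄_st = Σ Wₕ·x̄ₕ = 0.1079·598.32 + 0.2891·554.60 + 0.1017·578.52 + 0.0786·422.40 + 0.2660·548.70 + 0.1567·594.38 ≈ 556.0269...
→ 556.03.

556.03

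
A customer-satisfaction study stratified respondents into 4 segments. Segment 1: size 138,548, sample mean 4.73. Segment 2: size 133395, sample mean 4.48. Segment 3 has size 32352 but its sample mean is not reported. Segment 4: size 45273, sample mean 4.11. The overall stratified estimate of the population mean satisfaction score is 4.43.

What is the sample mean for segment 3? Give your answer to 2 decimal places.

N = 138548 + 133395 + 32352 + 45273 = 349568.
Overall total = μ·N = 4.43·349568 = 1548586.24.
Subtract the known strata: 138548·4.73 + 133395·4.48 + 45273·4.11 = 1439013.67.
Remaining total for segment 3: 1548586.24 − 1439013.67 = 109572.57.
Divide by its size: 109572.57 / 32352 = 3.3869... → 3.39.

3.39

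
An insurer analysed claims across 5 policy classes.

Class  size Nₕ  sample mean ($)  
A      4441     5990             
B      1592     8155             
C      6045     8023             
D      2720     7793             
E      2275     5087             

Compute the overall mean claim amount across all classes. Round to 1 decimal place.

7078.6

N = 4441 + 1592 + 6045 + 2720 + 2275 = 17073.
Overall mean = Σ (Nₕ/N)·x̄ₕ — weight by population share, not a simple average.
Σ Nₕx̄ₕ = 4441·5990 + 1592·8155 + 6045·8023 + 2720·7793 + 2275·5087 = 26601590 + 12982760 + 48499035 + 21196960 + 11572925 = 120853270.
Divide by N: 120853270 / 17073 = 7078.619... → 7078.6.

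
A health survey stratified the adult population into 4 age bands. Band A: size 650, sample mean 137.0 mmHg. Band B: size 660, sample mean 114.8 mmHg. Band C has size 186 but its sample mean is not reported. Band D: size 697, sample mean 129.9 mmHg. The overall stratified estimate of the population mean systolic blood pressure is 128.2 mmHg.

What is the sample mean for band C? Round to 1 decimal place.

Σ Nₕx̄ₕ = N·μ, so 186·x̄_C = 2193·128.2 − (650·137.0 + 660·114.8 + 697·129.9).
= 281142.6 − 255358.3 = 25784.3.
x̄_C = 25784.3 / 186 = 138.625... → 138.6.

138.6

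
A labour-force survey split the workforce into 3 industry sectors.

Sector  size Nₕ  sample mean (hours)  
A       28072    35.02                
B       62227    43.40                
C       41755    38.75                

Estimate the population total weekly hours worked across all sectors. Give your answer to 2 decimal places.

5301739.49

Estimate total by summing Nₕ·x̄ₕ over strata.
28072·35.02 + 62227·43.40 + 41755·38.75 = 983081.44 + 2700651.8 + 1618006.25 = 5301739.49.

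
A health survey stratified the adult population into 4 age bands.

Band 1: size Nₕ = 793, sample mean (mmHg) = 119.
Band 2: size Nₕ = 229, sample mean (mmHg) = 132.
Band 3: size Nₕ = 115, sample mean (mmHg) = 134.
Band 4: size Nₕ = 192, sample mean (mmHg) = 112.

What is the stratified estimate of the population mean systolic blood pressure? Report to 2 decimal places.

N = 1329; weights Wₕ = Nₕ/N = (0.5967, 0.1723, 0.0865, 0.1445).
x̄_st = Σ Wₕ·x̄ₕ = 0.5967·119 + 0.1723·132 + 0.0865·134 + 0.1445·112 ≈ 121.5267...
→ 121.53.

121.53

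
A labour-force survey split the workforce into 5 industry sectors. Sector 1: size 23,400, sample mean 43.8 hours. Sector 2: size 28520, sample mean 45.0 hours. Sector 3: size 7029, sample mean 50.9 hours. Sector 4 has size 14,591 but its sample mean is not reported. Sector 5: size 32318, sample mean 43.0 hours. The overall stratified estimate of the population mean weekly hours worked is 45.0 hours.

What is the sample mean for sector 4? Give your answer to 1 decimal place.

48.5

Σ Nₕx̄ₕ = N·μ, so 14591·x̄_4 = 105858·45.0 − (23400·43.8 + 28520·45.0 + 7029·50.9 + 32318·43.0).
= 4763610 − 4055770.1 = 707839.9.
x̄_4 = 707839.9 / 14591 = 48.512... → 48.5.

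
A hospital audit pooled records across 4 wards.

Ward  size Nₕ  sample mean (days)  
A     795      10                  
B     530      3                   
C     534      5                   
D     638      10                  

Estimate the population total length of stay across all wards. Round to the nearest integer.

18590

Population total = Σ Nₕ·x̄ₕ (each stratum's size times its mean).
795·10 + 530·3 + 534·5 + 638·10 = 7950 + 1590 + 2670 + 6380 = 18590.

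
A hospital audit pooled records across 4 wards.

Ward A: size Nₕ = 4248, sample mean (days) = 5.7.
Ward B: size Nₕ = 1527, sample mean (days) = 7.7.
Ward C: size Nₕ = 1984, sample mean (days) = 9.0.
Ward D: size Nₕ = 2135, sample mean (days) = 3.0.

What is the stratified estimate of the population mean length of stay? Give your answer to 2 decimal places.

x̄_st = (Σ Nₕx̄ₕ) / (Σ Nₕ) = (4248·5.7 + 1527·7.7 + 1984·9.0 + 2135·3.0) / 9894
= 60232.5 / 9894 = 6.0878... → 6.09.

6.09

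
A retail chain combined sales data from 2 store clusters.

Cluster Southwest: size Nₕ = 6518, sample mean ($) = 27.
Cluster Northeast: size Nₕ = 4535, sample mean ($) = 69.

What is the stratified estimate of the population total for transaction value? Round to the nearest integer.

Population total = Σ Nₕ·x̄ₕ (each stratum's size times its mean).
6518·27 + 4535·69 = 175986 + 312915 = 488901.

488901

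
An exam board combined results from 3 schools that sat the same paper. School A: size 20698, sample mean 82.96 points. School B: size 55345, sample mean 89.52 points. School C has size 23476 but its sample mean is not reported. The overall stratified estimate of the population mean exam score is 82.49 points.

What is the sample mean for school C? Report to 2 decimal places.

N = 20698 + 55345 + 23476 = 99519.
Overall total = μ·N = 82.49·99519 = 8209322.31.
Subtract the known strata: 20698·82.96 + 55345·89.52 = 6671590.48.
Remaining total for school C: 8209322.31 − 6671590.48 = 1537731.83.
Divide by its size: 1537731.83 / 23476 = 65.5023... → 65.50.

65.50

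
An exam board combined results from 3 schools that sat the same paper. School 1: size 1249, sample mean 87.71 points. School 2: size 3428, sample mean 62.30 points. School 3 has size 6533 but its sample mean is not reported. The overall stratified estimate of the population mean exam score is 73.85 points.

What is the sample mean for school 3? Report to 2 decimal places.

N = 1249 + 3428 + 6533 = 11210.
Overall total = μ·N = 73.85·11210 = 827858.5.
Subtract the known strata: 1249·87.71 + 3428·62.30 = 323114.19.
Remaining total for school 3: 827858.5 − 323114.19 = 504744.31.
Divide by its size: 504744.31 / 6533 = 77.2607... → 77.26.

77.26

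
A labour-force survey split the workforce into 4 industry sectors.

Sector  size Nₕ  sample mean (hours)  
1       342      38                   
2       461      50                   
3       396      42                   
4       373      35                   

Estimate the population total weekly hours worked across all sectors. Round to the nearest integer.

Estimate total by summing Nₕ·x̄ₕ over strata.
342·38 + 461·50 + 396·42 + 373·35 = 12996 + 23050 + 16632 + 13055 = 65733.

65733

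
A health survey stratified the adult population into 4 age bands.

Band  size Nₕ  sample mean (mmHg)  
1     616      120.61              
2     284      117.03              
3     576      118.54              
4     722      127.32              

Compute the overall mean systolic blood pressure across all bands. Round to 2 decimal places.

N = 2198; weights Wₕ = Nₕ/N = (0.2803, 0.1292, 0.2621, 0.3285).
x̄_st = Σ Wₕ·x̄ₕ = 0.2803·120.61 + 0.1292·117.03 + 0.2621·118.54 + 0.3285·127.32 ≈ 121.8091...
→ 121.81.

121.81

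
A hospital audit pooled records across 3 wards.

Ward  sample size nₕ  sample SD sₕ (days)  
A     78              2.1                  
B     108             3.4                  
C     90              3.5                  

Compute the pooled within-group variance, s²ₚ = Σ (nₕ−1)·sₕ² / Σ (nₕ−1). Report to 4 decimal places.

9.7683

Degrees of freedom: 77 + 107 + 89 = 273.
Σ(nₕ−1)sₕ² = 77·4.41 + 107·11.56 + 89·12.25 = 2666.74.
s²ₚ = 2666.74 / 273 = 9.768278... → 9.7683.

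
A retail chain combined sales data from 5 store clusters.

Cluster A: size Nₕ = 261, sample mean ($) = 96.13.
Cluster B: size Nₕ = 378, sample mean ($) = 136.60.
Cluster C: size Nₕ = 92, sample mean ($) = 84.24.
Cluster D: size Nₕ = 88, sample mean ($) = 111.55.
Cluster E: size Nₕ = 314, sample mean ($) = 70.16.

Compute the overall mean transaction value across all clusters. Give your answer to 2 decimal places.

102.67

x̄_st = (Σ Nₕx̄ₕ) / (Σ Nₕ) = (261·96.13 + 378·136.60 + 92·84.24 + 88·111.55 + 314·70.16) / 1133
= 116321.45 / 1133 = 102.6668... → 102.67.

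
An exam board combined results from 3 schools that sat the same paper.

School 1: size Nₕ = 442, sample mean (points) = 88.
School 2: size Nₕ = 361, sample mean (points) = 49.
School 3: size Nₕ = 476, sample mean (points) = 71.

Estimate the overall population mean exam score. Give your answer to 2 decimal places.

x̄_st = (Σ Nₕx̄ₕ) / (Σ Nₕ) = (442·88 + 361·49 + 476·71) / 1279
= 90381 / 1279 = 70.6654... → 70.67.

70.67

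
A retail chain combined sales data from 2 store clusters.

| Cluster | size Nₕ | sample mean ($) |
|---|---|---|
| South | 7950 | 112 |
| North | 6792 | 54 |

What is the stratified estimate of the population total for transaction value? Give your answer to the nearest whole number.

South: 7950·112 = 890400
North: 6792·54 = 366768
τ̂ = Σ Nₕx̄ₕ = 1257168.

1257168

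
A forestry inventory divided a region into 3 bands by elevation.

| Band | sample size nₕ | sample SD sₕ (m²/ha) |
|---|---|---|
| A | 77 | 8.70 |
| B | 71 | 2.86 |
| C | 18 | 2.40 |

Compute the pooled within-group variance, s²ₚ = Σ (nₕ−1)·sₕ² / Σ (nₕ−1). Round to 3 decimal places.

Degrees of freedom: 76 + 70 + 17 = 163.
Σ(nₕ−1)sₕ² = 76·75.69 + 70·8.1796 + 17·5.76 = 6422.932.
s²ₚ = 6422.932 / 163 = 39.40449... → 39.404.

39.404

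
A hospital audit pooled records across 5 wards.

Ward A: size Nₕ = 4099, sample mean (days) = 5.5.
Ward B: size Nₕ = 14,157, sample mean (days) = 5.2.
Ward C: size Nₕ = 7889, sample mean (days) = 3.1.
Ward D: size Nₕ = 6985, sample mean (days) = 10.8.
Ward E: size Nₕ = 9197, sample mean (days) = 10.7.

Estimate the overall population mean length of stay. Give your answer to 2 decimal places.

N = 42327; weights Wₕ = Nₕ/N = (0.0968, 0.3345, 0.1864, 0.1650, 0.2173).
x̄_st = Σ Wₕ·x̄ₕ = 0.0968·5.5 + 0.3345·5.2 + 0.1864·3.1 + 0.1650·10.8 + 0.2173·10.7 ≈ 6.9569...
→ 6.96.

6.96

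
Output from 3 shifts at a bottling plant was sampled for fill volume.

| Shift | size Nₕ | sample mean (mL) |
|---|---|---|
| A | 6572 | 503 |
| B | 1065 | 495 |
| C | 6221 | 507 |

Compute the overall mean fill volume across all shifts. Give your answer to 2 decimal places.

N = 6572 + 1065 + 6221 = 13858.
Overall mean = Σ (Nₕ/N)·x̄ₕ — weight by population share, not a simple average.
Σ Nₕx̄ₕ = 6572·503 + 1065·495 + 6221·507 = 3305716 + 527175 + 3154047 = 6986938.
Divide by N: 6986938 / 13858 = 504.1808... → 504.18.

504.18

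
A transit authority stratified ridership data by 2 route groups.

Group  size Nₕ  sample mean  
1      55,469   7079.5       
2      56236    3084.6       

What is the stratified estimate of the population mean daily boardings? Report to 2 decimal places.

N = 55469 + 56236 = 111705.
The stratified mean weights each stratum mean by its population share Nₕ/N.
Σ Nₕx̄ₕ = 55469·7079.5 + 56236·3084.6 = 392692785.5 + 173465565.6 = 566158351.1.
Divide by N: 566158351.1 / 111705 = 5068.3349... → 5068.33.

5068.33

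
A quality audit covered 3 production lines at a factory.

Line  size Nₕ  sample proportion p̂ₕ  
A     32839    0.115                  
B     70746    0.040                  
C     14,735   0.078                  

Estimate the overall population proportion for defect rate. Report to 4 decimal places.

0.0655

Wₕ = Nₕ/N with N = 118320: 0.2775, 0.5979, 0.1245.
p̂_st = 0.2775·0.115 + 0.5979·0.040 + 0.1245·0.078 ≈ 0.065548... → 0.0655.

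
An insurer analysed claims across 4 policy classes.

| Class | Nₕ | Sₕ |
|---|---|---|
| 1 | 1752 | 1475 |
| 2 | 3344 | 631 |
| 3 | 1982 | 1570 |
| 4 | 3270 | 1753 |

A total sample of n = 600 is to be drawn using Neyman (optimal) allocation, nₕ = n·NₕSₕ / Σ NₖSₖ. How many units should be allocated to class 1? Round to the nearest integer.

115

1: NₕSₕ = 1752·1475 = 2584200
2: NₕSₕ = 3344·631 = 2110064
3: NₕSₕ = 1982·1570 = 3111740
4: NₕSₕ = 3270·1753 = 5732310
Σ NₕSₕ = 13538314.
n_1 = 600·2584200/13538314 = 114.528... → 115.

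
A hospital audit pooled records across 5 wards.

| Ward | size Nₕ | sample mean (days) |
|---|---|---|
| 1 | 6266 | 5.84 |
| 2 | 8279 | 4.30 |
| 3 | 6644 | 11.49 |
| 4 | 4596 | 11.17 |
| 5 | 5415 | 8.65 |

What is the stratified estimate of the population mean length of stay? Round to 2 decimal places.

7.91

x̄_st = (Σ Nₕx̄ₕ) / (Σ Nₕ) = (6266·5.84 + 8279·4.30 + 6644·11.49 + 4596·11.17 + 5415·8.65) / 31200
= 246709.77 / 31200 = 7.9074... → 7.91.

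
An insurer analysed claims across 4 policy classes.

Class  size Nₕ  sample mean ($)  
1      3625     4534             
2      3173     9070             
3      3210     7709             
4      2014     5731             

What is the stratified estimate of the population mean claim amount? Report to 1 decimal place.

6779.5

N = 3625 + 3173 + 3210 + 2014 = 12022.
Weight each subgroup mean by Nₕ/N and sum.
Σ Nₕx̄ₕ = 3625·4534 + 3173·9070 + 3210·7709 + 2014·5731 = 16435750 + 28779110 + 24745890 + 11542234 = 81502984.
Divide by N: 81502984 / 12022 = 6779.486... → 6779.5.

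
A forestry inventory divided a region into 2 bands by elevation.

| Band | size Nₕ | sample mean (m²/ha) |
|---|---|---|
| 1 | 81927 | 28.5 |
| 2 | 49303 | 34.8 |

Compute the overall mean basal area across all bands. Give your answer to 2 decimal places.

30.87

N = 131230; weights Wₕ = Nₕ/N = (0.6243, 0.3757).
x̄_st = Σ Wₕ·x̄ₕ = 0.6243·28.5 + 0.3757·34.8 ≈ 30.8669...
→ 30.87.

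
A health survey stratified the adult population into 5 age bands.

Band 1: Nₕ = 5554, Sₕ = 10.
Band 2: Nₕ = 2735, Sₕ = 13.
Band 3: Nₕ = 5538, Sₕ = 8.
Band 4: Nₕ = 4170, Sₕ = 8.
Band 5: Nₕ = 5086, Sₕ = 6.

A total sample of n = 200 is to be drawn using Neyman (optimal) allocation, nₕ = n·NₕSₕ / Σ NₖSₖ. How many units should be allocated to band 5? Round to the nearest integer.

31

Σ NₕSₕ = 5554·10 + 2735·13 + 5538·8 + 4170·8 + 5086·6 = 199275.
Share for 5: 30516/199275 = 0.15314.
n_5 = 200 × 0.15314 = 30.627... → 31.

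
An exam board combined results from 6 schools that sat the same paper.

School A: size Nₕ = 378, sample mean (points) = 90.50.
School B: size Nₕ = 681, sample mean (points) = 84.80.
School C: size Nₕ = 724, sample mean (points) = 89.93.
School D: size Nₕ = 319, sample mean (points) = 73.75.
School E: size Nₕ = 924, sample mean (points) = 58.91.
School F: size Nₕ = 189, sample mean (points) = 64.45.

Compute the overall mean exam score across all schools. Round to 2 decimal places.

N = 3215; weights Wₕ = Nₕ/N = (0.1176, 0.2118, 0.2252, 0.0992, 0.2874, 0.0588).
x̄_st = Σ Wₕ·x̄ₕ = 0.1176·90.50 + 0.2118·84.80 + 0.2252·89.93 + 0.0992·73.75 + 0.2874·58.91 + 0.0588·64.45 ≈ 76.8918...
→ 76.89.

76.89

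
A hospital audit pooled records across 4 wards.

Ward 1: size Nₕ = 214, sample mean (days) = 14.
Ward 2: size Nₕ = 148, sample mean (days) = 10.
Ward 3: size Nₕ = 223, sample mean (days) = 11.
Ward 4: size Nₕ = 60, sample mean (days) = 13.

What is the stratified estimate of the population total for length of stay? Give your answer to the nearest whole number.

1: 214·14 = 2996
2: 148·10 = 1480
3: 223·11 = 2453
4: 60·13 = 780
τ̂ = Σ Nₕx̄ₕ = 7709.

7709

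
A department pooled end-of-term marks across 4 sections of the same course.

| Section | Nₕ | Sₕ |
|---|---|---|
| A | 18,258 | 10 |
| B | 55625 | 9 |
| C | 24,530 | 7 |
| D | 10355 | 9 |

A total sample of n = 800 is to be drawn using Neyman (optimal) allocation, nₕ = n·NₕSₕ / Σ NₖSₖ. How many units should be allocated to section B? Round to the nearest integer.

422

Σ NₕSₕ = 18258·10 + 55625·9 + 24530·7 + 10355·9 = 948110.
Share for B: 500625/948110 = 0.52802.
n_B = 800 × 0.52802 = 422.419... → 422.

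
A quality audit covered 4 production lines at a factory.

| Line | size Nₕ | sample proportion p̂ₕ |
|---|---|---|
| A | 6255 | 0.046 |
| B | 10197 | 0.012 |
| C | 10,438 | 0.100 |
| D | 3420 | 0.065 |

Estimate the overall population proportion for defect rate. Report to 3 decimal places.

0.055

N = 6255 + 10197 + 10438 + 3420 = 30310.
Overall proportion = Σ (Nₕ/N)·p̂ₕ.
Σ Nₕp̂ₕ = 287.73 + 122.364 + 1043.8 + 222.3 = 1676.194.
1676.194 / 30310 = 0.05530... → 0.055.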